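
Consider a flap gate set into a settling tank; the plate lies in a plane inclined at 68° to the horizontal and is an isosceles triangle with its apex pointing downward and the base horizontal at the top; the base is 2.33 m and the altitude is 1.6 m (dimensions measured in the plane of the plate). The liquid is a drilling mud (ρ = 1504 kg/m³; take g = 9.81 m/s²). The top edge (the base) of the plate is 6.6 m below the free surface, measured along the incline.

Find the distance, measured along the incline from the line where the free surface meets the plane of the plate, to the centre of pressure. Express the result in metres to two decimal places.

y_p = 7.15 m

γ = ρg = 1504 × 9.81 / 1000 = 14.75424 kN/m³.
Let θ = 68° be the plate's angle to the horizontal; measure y along the incline from where the plane meets the free surface. Vertical depth h = y·sinθ with sinθ = 0.927184.
With the apex down, the centroid sits h/3 = 1.6/3 = 0.533333 m below the base (the top edge), so y_c = 6.6 + 0.533333 = 7.13333 m and h_c = 7.13333 × 0.927184 = 6.61391 m.
A = ½ × 2.33 × 1.6 = 1.864 m².
Resultant F = γ·h_c·A = 14.75424 × 6.61391 × 1.864 = 181.895 kN.
I_c = b·h³/36 = 2.33 × 1.6³/36 = 0.265102 m⁴.
Centre of pressure: y_p = y_c + I_c/(y_c·A) = 7.13333 + 0.265102/(7.13333 × 1.864) = 7.13333 + 0.0199377 = 7.15327 m along the plane.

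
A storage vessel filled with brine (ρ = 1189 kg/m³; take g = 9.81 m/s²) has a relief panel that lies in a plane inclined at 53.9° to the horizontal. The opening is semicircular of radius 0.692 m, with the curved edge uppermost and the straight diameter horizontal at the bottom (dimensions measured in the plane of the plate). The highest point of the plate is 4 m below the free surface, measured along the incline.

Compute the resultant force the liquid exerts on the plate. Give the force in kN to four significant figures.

γ = ρg = 1189 × 9.81 / 1000 = 11.66409 kN/m³.
Let θ = 53.9° be the plate's angle to the horizontal; measure y along the incline from where the plane meets the free surface. Vertical depth h = y·sinθ with sinθ = 0.807990.
The centroid lies 4r/(3π) = 0.293694 m above the diameter, so r − 4r/(3π) = 0.692 − 0.293694 = 0.398306 m below the topmost point, so y_c = 4 + 0.398306 = 4.39831 m and h_c = 4.39831 × 0.807990 = 3.55379 m.
A = πr²/2 = π × 0.692²/2 = 0.752198 m².
Resultant F = γ·h_c·A = 11.66409 × 3.55379 × 0.752198 = 31.1799 kN.

F ≈ 31.18 kN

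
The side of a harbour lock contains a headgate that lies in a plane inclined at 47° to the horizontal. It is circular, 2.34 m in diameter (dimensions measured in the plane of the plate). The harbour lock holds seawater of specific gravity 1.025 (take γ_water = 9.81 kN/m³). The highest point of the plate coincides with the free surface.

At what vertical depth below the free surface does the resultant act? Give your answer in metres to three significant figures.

γ = 1.025 × 9.81 = 10.05525 kN/m³.
Let θ = 47° be the plate's angle to the horizontal; measure y along the incline from where the plane meets the free surface. Vertical depth h = y·sinθ with sinθ = 0.731354.
The centroid is at the centre, 1.17 m below the top of the plate, so y_c = 1.17 m and h_c = 1.17 × 0.731354 = 0.855684 m.
A = π(1.17)² = 4.30053 m².
Resultant F = γ·h_c·A = 10.05525 × 0.855684 × 4.30053 = 37.0023 kN.
I_c = πr⁴/4 = π × 1.17⁴/4 = 1.47175 m⁴.
Centre of pressure: y_p = y_c + I_c/(y_c·A) = 1.17 + 1.47175/(1.17 × 4.30053) = 1.17 + 0.2925 = 1.4625 m along the plane.
Vertically, h_p = y_p·sinθ = 1.4625 × 0.731354 = 1.06961 m.

h_p = 1.07 m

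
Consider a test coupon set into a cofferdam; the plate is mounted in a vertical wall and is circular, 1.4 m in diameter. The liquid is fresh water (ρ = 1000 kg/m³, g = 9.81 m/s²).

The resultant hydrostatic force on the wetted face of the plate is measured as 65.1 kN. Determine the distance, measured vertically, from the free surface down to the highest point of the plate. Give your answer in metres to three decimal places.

d_top ≈ 3.611 m

γ = ρg = 1000 × 9.81 = 9810 N/m³ = 9.81 kN/m³.
A = π(0.7)² = 1.53938 m².
From F = γ·h_c·A, the centroid depth is h_c = 65.1/(9.81 × 1.53938) = 4.31088 m.
The centroid is at the centre, 0.7 m below the top of the plate, so the highest point sits at h_top = 4.31088 − 0.7 = 3.61088 m below the surface.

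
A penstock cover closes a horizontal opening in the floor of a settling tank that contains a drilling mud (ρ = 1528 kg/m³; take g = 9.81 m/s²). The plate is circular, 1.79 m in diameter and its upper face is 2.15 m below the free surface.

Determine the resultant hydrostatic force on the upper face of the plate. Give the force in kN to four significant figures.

F ≈ 81.10 kN

γ = ρg = 1528 × 9.81 / 1000 = 14.98968 kN/m³.
The plate is horizontal, so pressure is uniform at p = γ·h = 14.98968 × 2.15 = 32.2278 kN/m².
A = π(0.895)² = 2.51649 m².
F = p·A = 32.2278 × 2.51649 = 81.1009 kN.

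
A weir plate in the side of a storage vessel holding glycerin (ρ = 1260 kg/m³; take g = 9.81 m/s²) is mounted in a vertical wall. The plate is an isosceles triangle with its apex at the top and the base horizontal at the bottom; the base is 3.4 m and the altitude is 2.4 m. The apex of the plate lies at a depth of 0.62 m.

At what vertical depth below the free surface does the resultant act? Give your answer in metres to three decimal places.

h_p = 2.364 m

γ = ρg = 1260 × 9.81 / 1000 = 12.3606 kN/m³.
With the apex up, the centroid sits 2h/3 = 2 × 2.4/3 = 1.6 m below the apex, so the centroid depth is h_c = 0.62 + 1.6 = 2.22 m.
A = ½ × 3.4 × 2.4 = 4.08 m².
Resultant F = γ·h_c·A = 12.3606 × 2.22 × 4.08 = 111.957 kN.
I_c = b·h³/36 = 3.4 × 2.4³/36 = 1.3056 m⁴.
Centre of pressure: y_p = y_c + I_c/(y_c·A) = 2.22 + 1.3056/(2.22 × 4.08) = 2.22 + 0.144144 = 2.36414 m along the plane.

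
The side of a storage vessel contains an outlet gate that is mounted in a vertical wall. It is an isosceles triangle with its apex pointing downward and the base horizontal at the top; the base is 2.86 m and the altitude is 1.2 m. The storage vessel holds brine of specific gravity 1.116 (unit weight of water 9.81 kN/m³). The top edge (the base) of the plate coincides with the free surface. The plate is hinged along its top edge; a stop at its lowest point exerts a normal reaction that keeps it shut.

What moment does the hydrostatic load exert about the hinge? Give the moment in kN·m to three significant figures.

M ≈ 4.51 kN·m

γ = 1.116 × 9.81 = 10.94796 kN/m³.
With the apex down, the centroid sits h/3 = 1.2/3 = 0.4 m below the base (the top edge), so the centroid depth is h_c = 0.4 m.
A = ½ × 2.86 × 1.2 = 1.716 m².
Resultant F = γ·h_c·A = 10.94796 × 0.4 × 1.716 = 7.51468 kN.
I_c = b·h³/36 = 2.86 × 1.2³/36 = 0.13728 m⁴.
Centre of pressure: y_p = y_c + I_c/(y_c·A) = 0.4 + 0.13728/(0.4 × 1.716) = 0.4 + 0.2 = 0.6 m along the plane.
The resultant acts 0.4 + 0.2 = 0.6 m (along the plate) below the hinge at the top edge, so the moment about the hinge is M = F × 0.6 = 7.51468 × 0.6 = 4.50881 kN·m.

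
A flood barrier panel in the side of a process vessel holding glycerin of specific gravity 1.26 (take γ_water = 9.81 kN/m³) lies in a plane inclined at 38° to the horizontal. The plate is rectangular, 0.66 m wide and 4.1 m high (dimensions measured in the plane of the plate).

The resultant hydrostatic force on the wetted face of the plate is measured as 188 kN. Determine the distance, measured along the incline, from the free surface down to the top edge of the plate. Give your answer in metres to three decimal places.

y_top ≈ 7.080 m

γ = 1.26 × 9.81 = 12.3606 kN/m³.
A = 0.66 × 4.1 = 2.706 m².
From F = γ·h_c·A, the centroid depth is h_c = 188/(12.3606 × 2.706) = 5.6207 m.
Let θ = 38° be the plate's angle to the horizontal; measure y along the incline from where the plane meets the free surface. Vertical depth h = y·sinθ with sinθ = 0.615661.
Along the incline, y_c = h_c/sinθ = 5.6207/0.615661 = 9.12954 m.
The centroid lies 4.1/2 = 2.05 m below the top edge, so the top edge sits at y_top = 9.12954 − 2.05 = 7.07954 m along the incline.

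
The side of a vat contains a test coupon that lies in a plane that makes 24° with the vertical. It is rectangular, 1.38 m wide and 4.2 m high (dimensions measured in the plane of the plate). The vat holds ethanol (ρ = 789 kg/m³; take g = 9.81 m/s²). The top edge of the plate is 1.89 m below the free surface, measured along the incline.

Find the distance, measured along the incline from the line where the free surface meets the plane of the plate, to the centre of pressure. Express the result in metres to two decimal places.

γ = ρg = 789 × 9.81 / 1000 = 7.74009 kN/m³.
The plate makes 24° with the vertical, i.e. θ = 90° − 24° = 66° to the horizontal. Measuring y along the incline from the free-surface line, vertical depth h = y·sinθ with sinθ = 0.913545.
The centroid lies 4.2/2 = 2.1 m below the top edge, so y_c = 1.89 + 2.1 = 3.99 m and h_c = 3.99 × 0.913545 = 3.64504 m.
A = 1.38 × 4.2 = 5.796 m².
Resultant F = γ·h_c·A = 7.74009 × 3.64504 × 5.796 = 163.522 kN.
I_c = b·h³/12 = 1.38 × 4.2³/12 = 8.52012 m⁴.
Centre of pressure: y_p = y_c + I_c/(y_c·A) = 3.99 + 8.52012/(3.99 × 5.796) = 3.99 + 0.368421 = 4.35842 m along the plane.

y_p = 4.36 m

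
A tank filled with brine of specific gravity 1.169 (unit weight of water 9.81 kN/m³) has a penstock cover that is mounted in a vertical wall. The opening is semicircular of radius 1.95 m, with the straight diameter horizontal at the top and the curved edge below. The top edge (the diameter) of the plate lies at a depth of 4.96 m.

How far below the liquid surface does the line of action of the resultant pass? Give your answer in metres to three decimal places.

γ = 1.169 × 9.81 = 11.46789 kN/m³.
The centroid of a semicircle lies 4r/(3π) = 0.827606 m from the diameter, here below the top edge, so the centroid depth is h_c = 4.96 + 0.827606 = 5.78761 m.
A = πr²/2 = π × 1.95²/2 = 5.97295 m².
Resultant F = γ·h_c·A = 11.46789 × 5.78761 × 5.97295 = 396.435 kN.
I_c = (π/8 − 8/(9π))·r⁴ = 0.109757 × 1.95⁴ = 1.58698 m⁴.
Centre of pressure: y_p = y_c + I_c/(y_c·A) = 5.78761 + 1.58698/(5.78761 × 5.97295) = 5.78761 + 0.0459075 = 5.83352 m along the plane.

h_p = 5.834 m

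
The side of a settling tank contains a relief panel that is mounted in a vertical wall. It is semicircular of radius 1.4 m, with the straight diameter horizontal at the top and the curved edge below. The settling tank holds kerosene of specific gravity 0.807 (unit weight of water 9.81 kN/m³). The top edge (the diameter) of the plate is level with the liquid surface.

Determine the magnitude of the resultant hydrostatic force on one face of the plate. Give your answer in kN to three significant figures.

γ = 0.807 × 9.81 = 7.91667 kN/m³.
The centroid of a semicircle lies 4r/(3π) = 0.594178 m from the diameter, here below the top edge, so the centroid depth is h_c = 0.594178 m.
A = πr²/2 = π × 1.4²/2 = 3.07876 m².
Resultant F = γ·h_c·A = 7.91667 × 0.594178 × 3.07876 = 14.4822 kN.

F ≈ 14.5 kN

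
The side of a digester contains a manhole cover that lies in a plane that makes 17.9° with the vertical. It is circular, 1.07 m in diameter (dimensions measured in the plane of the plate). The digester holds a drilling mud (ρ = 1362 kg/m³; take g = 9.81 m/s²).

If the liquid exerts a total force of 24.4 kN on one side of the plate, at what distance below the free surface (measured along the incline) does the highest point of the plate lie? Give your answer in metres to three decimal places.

γ = ρg = 1362 × 9.81 / 1000 = 13.36122 kN/m³.
A = π(0.535)² = 0.899202 m².
From F = γ·h_c·A, the centroid depth is h_c = 24.4/(13.36122 × 0.899202) = 2.03089 m.
The plate makes 17.9° with the vertical, i.e. θ = 90° − 17.9° = 72.1° to the horizontal. Measuring y along the incline from the free-surface line, vertical depth h = y·sinθ with sinθ = 0.951594.
Along the incline, y_c = h_c/sinθ = 2.03089/0.951594 = 2.1342 m.
The centroid is at the centre, 0.535 m below the top of the plate, so the highest point sits at y_top = 2.1342 − 0.535 = 1.5992 m along the incline.

y_top ≈ 1.599 m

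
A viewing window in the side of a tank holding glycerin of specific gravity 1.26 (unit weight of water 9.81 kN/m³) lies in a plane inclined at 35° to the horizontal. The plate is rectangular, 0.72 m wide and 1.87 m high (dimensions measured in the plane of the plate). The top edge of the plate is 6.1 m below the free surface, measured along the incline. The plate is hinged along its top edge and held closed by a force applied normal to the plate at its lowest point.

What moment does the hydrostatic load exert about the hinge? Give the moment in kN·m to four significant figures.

M ≈ 65.57 kN·m

γ = 1.26 × 9.81 = 12.3606 kN/m³.
Let θ = 35° be the plate's angle to the horizontal; measure y along the incline from where the plane meets the free surface. Vertical depth h = y·sinθ with sinθ = 0.573576.
The centroid lies 1.87/2 = 0.935 m below the top edge, so y_c = 6.1 + 0.935 = 7.035 m and h_c = 7.035 × 0.573576 = 4.03511 m.
A = 0.72 × 1.87 = 1.3464 m².
Resultant F = γ·h_c·A = 12.3606 × 4.03511 × 1.3464 = 67.1536 kN.
I_c = b·h³/12 = 0.72 × 1.87³/12 = 0.392352 m⁴.
Centre of pressure: y_p = y_c + I_c/(y_c·A) = 7.035 + 0.392352/(7.035 × 1.3464) = 7.035 + 0.0414226 = 7.07642 m along the plane.
The resultant acts 0.935 + 0.0414226 = 0.976423 m (along the plate) below the hinge at the top edge, so the moment about the hinge is M = F × 0.976423 = 67.1536 × 0.976423 = 65.5703 kN·m.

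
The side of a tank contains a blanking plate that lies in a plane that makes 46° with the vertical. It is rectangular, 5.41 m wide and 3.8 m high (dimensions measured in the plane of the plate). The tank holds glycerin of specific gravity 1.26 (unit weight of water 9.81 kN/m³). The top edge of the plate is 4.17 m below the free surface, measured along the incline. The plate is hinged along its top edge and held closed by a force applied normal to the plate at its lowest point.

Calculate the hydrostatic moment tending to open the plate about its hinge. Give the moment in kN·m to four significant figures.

γ = 1.26 × 9.81 = 12.3606 kN/m³.
The plate makes 46° with the vertical, i.e. θ = 90° − 46° = 44° to the horizontal. Measuring y along the incline from the free-surface line, vertical depth h = y·sinθ with sinθ = 0.694658.
The centroid lies 3.8/2 = 1.9 m below the top edge, so y_c = 4.17 + 1.9 = 6.07 m and h_c = 6.07 × 0.694658 = 4.21657 m.
A = 5.41 × 3.8 = 20.558 m².
Resultant F = γ·h_c·A = 12.3606 × 4.21657 × 20.558 = 1071.47 kN.
I_c = b·h³/12 = 5.41 × 3.8³/12 = 24.7381 m⁴.
Centre of pressure: y_p = y_c + I_c/(y_c·A) = 6.07 + 24.7381/(6.07 × 20.558) = 6.07 + 0.198243 = 6.26824 m along the plane.
The resultant acts 1.9 + 0.198243 = 2.09824 m (along the plate) below the hinge at the top edge, so the moment about the hinge is M = F × 2.09824 = 1071.47 × 2.09824 = 2248.2 kN·m.

M ≈ 2248 kN·m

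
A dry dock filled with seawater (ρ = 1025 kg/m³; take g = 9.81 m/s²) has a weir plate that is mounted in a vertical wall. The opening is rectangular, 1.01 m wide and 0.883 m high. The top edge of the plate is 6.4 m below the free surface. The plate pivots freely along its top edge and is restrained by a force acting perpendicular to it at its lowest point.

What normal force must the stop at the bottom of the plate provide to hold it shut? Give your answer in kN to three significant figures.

P ≈ 31.3 kN

γ = ρg = 1025 × 9.81 / 1000 = 10.05525 kN/m³.
The centroid lies 0.883/2 = 0.4415 m below the top edge, so the centroid depth is h_c = 6.4 + 0.4415 = 6.8415 m.
A = 1.01 × 0.883 = 0.89183 m².
Resultant F = γ·h_c·A = 10.05525 × 6.8415 × 0.89183 = 61.3517 kN.
I_c = b·h³/12 = 1.01 × 0.883³/12 = 0.0579458 m⁴.
Centre of pressure: y_p = y_c + I_c/(y_c·A) = 6.8415 + 0.0579458/(6.8415 × 0.89183) = 6.8415 + 0.00949705 = 6.851 m along the plane.
The resultant acts 0.4415 + 0.00949705 = 0.450997 m (along the plate) below the hinge at the top edge, so the moment about the hinge is M = F × 0.450997 = 61.3517 × 0.450997 = 27.6694 kN·m.
A normal force at the bottom, 0.883 m from the hinge, must supply this moment: P = 27.6694/0.883 = 31.3357 kN.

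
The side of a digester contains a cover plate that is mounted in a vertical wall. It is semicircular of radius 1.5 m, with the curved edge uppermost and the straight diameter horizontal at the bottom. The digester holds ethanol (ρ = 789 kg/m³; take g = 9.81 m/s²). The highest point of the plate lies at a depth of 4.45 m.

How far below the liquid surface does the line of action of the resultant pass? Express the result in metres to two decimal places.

h_p = 5.34 m

γ = ρg = 789 × 9.81 / 1000 = 7.74009 kN/m³.
The centroid lies 4r/(3π) = 0.63662 m above the diameter, so r − 4r/(3π) = 1.5 − 0.63662 = 0.86338 m below the topmost point, so the centroid depth is h_c = 4.45 + 0.86338 = 5.31338 m.
A = πr²/2 = π × 1.5²/2 = 3.53429 m².
Resultant F = γ·h_c·A = 7.74009 × 5.31338 × 3.53429 = 145.351 kN.
I_c = (π/8 − 8/(9π))·r⁴ = 0.109757 × 1.5⁴ = 0.555645 m⁴.
Centre of pressure: y_p = y_c + I_c/(y_c·A) = 5.31338 + 0.555645/(5.31338 × 3.53429) = 5.31338 + 0.0295886 = 5.34297 m along the plane.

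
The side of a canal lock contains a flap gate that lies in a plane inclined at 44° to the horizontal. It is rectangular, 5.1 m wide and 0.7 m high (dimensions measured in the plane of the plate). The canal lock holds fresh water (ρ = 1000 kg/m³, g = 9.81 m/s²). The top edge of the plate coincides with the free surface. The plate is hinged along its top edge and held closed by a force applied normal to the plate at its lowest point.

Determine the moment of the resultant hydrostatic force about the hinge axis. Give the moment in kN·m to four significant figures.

M ≈ 3.974 kN·m

γ = ρg = 1000 × 9.81 = 9810 N/m³ = 9.81 kN/m³.
Let θ = 44° be the plate's angle to the horizontal; measure y along the incline from where the plane meets the free surface. Vertical depth h = y·sinθ with sinθ = 0.694658.
The centroid lies 0.7/2 = 0.35 m below the top edge, so y_c = 0.35 m and h_c = 0.35 × 0.694658 = 0.24313 m.
A = 5.1 × 0.7 = 3.57 m².
Resultant F = γ·h_c·A = 9.81 × 0.24313 × 3.57 = 8.51483 kN.
I_c = b·h³/12 = 5.1 × 0.7³/12 = 0.145775 m⁴.
Centre of pressure: y_p = y_c + I_c/(y_c·A) = 0.35 + 0.145775/(0.35 × 3.57) = 0.35 + 0.116667 = 0.466667 m along the plane.
The resultant acts 0.35 + 0.116667 = 0.466667 m (along the plate) below the hinge at the top edge, so the moment about the hinge is M = F × 0.466667 = 8.51483 × 0.466667 = 3.97359 kN·m.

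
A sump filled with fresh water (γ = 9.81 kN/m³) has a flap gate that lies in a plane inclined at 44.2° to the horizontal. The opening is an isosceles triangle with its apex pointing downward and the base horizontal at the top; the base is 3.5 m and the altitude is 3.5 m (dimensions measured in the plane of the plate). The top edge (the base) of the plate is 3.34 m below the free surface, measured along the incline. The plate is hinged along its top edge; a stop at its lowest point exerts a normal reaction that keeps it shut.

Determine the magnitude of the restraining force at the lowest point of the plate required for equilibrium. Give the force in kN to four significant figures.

P ≈ 71.07 kN

γ = 9.81 kN/m³.
Let θ = 44.2° be the plate's angle to the horizontal; measure y along the incline from where the plane meets the free surface. Vertical depth h = y·sinθ with sinθ = 0.697165.
With the apex down, the centroid sits h/3 = 3.5/3 = 1.16667 m below the base (the top edge), so y_c = 3.34 + 1.16667 = 4.50667 m and h_c = 4.50667 × 0.697165 = 3.14189 m.
A = ½ × 3.5 × 3.5 = 6.125 m².
Resultant F = γ·h_c·A = 9.81 × 3.14189 × 6.125 = 188.784 kN.
I_c = b·h³/36 = 3.5 × 3.5³/36 = 4.1684 m⁴.
Centre of pressure: y_p = y_c + I_c/(y_c·A) = 4.50667 + 4.1684/(4.50667 × 6.125) = 4.50667 + 0.151011 = 4.65768 m along the plane.
The resultant acts 1.16667 + 0.151011 = 1.31768 m (along the plate) below the hinge at the top edge, so the moment about the hinge is M = F × 1.31768 = 188.784 × 1.31768 = 248.757 kN·m.
A normal force at the bottom, 3.5 m from the hinge, must supply this moment: P = 248.757/3.5 = 71.0734 kN.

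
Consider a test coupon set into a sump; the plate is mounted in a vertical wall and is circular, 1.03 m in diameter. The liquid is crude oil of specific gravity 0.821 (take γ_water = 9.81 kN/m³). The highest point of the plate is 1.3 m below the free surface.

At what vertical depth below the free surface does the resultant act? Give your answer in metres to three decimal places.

γ = 0.821 × 9.81 = 8.05401 kN/m³.
The centroid is at the centre, 0.515 m below the top of the plate, so the centroid depth is h_c = 1.3 + 0.515 = 1.815 m.
A = π(0.515)² = 0.833229 m².
Resultant F = γ·h_c·A = 8.05401 × 1.815 × 0.833229 = 12.1802 kN.
I_c = πr⁴/4 = π × 0.515⁴/4 = 0.0552483 m⁴.
Centre of pressure: y_p = y_c + I_c/(y_c·A) = 1.815 + 0.0552483/(1.815 × 0.833229) = 1.815 + 0.0365324 = 1.85153 m along the plane.

h_p = 1.852 m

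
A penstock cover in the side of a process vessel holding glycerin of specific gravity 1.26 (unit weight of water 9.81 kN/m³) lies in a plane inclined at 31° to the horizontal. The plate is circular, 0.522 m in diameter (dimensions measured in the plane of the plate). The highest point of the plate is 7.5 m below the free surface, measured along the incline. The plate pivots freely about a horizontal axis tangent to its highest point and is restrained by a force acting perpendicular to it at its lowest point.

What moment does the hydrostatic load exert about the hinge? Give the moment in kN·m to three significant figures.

γ = 1.26 × 9.81 = 12.3606 kN/m³.
Let θ = 31° be the plate's angle to the horizontal; measure y along the incline from where the plane meets the free surface. Vertical depth h = y·sinθ with sinθ = 0.515038.
The centroid is at the centre, 0.261 m below the top of the plate, so y_c = 7.5 + 0.261 = 7.761 m and h_c = 7.761 × 0.515038 = 3.99721 m.
A = π(0.261)² = 0.214008 m².
Resultant F = γ·h_c·A = 12.3606 × 3.99721 × 0.214008 = 10.5737 kN.
I_c = πr⁴/4 = π × 0.261⁴/4 = 0.00364462 m⁴.
Centre of pressure: y_p = y_c + I_c/(y_c·A) = 7.761 + 0.00364462/(7.761 × 0.214008) = 7.761 + 0.00219434 = 7.76319 m along the plane.
The resultant acts 0.261 + 0.00219434 = 0.263194 m (along the plate) below the hinge at the top edge, so the moment about the hinge is M = F × 0.263194 = 10.5737 × 0.263194 = 2.78293 kN·m.

M ≈ 2.78 kN·m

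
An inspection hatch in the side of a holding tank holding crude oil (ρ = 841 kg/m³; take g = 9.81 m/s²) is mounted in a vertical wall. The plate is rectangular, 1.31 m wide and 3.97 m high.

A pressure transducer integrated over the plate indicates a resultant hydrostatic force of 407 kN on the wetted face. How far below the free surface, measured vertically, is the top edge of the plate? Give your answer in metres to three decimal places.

d_top ≈ 7.501 m

γ = ρg = 841 × 9.81 / 1000 = 8.25021 kN/m³.
A = 1.31 × 3.97 = 5.2007 m².
From F = γ·h_c·A, the centroid depth is h_c = 407/(8.25021 × 5.2007) = 9.48566 m.
The centroid lies 3.97/2 = 1.985 m below the top edge, so the top edge sits at h_top = 9.48566 − 1.985 = 7.50066 m below the surface.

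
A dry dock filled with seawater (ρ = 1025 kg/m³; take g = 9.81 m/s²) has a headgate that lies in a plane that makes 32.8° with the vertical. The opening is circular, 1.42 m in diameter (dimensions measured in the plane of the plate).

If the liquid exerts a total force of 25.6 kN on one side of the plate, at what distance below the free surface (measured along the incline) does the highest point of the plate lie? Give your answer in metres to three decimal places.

γ = ρg = 1025 × 9.81 / 1000 = 10.05525 kN/m³.
A = π(0.71)² = 1.58368 m².
From F = γ·h_c·A, the centroid depth is h_c = 25.6/(10.05525 × 1.58368) = 1.60761 m.
The plate makes 32.8° with the vertical, i.e. θ = 90° − 32.8° = 57.2° to the horizontal. Measuring y along the incline from the free-surface line, vertical depth h = y·sinθ with sinθ = 0.840567.
Along the incline, y_c = h_c/sinθ = 1.60761/0.840567 = 1.91253 m.
The centroid is at the centre, 0.71 m below the top of the plate, so the highest point sits at y_top = 1.91253 − 0.71 = 1.20253 m along the incline.

y_top ≈ 1.203 m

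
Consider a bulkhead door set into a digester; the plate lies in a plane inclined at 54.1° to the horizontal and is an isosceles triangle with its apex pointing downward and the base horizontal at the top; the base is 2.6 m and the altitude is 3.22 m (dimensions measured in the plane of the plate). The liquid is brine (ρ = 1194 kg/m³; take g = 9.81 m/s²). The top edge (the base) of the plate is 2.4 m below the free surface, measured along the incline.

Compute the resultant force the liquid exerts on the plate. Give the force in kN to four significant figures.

γ = ρg = 1194 × 9.81 / 1000 = 11.71314 kN/m³.
Let θ = 54.1° be the plate's angle to the horizontal; measure y along the incline from where the plane meets the free surface. Vertical depth h = y·sinθ with sinθ = 0.810042.
With the apex down, the centroid sits h/3 = 3.22/3 = 1.07333 m below the base (the top edge), so y_c = 2.4 + 1.07333 = 3.47333 m and h_c = 3.47333 × 0.810042 = 2.81354 m.
A = ½ × 2.6 × 3.22 = 4.186 m².
Resultant F = γ·h_c·A = 11.71314 × 2.81354 × 4.186 = 137.951 kN.

F ≈ 138.0 kN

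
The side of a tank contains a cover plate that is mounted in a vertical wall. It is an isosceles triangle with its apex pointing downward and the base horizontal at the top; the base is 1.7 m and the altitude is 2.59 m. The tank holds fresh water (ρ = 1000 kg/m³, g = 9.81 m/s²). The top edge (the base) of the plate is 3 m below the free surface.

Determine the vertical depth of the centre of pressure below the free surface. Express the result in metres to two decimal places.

γ = ρg = 1000 × 9.81 = 9810 N/m³ = 9.81 kN/m³.
With the apex down, the centroid sits h/3 = 2.59/3 = 0.863333 m below the base (the top edge), so the centroid depth is h_c = 3 + 0.863333 = 3.86333 m.
A = ½ × 1.7 × 2.59 = 2.2015 m².
Resultant F = γ·h_c·A = 9.81 × 3.86333 × 2.2015 = 83.4352 kN.
I_c = b·h³/36 = 1.7 × 2.59³/36 = 0.820438 m⁴.
Centre of pressure: y_p = y_c + I_c/(y_c·A) = 3.86333 + 0.820438/(3.86333 × 2.2015) = 3.86333 + 0.096464 = 3.95979 m along the plane.

h_p = 3.96 m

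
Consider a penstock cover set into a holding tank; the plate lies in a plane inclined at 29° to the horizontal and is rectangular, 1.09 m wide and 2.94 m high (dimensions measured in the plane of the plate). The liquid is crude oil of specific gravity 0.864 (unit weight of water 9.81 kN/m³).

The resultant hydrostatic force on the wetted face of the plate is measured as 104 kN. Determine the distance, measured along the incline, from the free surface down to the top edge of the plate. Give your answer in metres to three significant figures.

γ = 0.864 × 9.81 = 8.47584 kN/m³.
A = 1.09 × 2.94 = 3.2046 m².
From F = γ·h_c·A, the centroid depth is h_c = 104/(8.47584 × 3.2046) = 3.82892 m.
Let θ = 29° be the plate's angle to the horizontal; measure y along the incline from where the plane meets the free surface. Vertical depth h = y·sinθ with sinθ = 0.484810.
Along the incline, y_c = h_c/sinθ = 3.82892/0.484810 = 7.89777 m.
The centroid lies 2.94/2 = 1.47 m below the top edge, so the top edge sits at y_top = 7.89777 − 1.47 = 6.42777 m along the incline.

y_top ≈ 6.43 m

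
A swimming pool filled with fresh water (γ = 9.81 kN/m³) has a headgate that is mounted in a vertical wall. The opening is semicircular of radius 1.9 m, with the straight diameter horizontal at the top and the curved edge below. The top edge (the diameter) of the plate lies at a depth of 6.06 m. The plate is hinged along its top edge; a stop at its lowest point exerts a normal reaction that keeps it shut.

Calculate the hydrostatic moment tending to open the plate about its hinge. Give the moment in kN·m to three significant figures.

M ≈ 322 kN·m

γ = 9.81 kN/m³.
The centroid of a semicircle lies 4r/(3π) = 0.806385 m from the diameter, here below the top edge, so the centroid depth is h_c = 6.06 + 0.806385 = 6.86638 m.
A = πr²/2 = π × 1.9²/2 = 5.67057 m².
Resultant F = γ·h_c·A = 9.81 × 6.86638 × 5.67057 = 381.965 kN.
I_c = (π/8 − 8/(9π))·r⁴ = 0.109757 × 1.9⁴ = 1.43036 m⁴.
Centre of pressure: y_p = y_c + I_c/(y_c·A) = 6.86638 + 1.43036/(6.86638 × 5.67057) = 6.86638 + 0.0367359 = 6.90312 m along the plane.
The resultant acts 0.806385 + 0.0367359 = 0.843121 m (along the plate) below the hinge at the top edge, so the moment about the hinge is M = F × 0.843121 = 381.965 × 0.843121 = 322.043 kN·m.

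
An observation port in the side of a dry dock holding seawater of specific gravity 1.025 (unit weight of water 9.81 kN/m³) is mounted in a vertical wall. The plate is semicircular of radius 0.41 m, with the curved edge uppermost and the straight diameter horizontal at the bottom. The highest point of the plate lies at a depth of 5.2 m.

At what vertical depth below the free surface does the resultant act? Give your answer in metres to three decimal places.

h_p = 5.438 m

γ = 1.025 × 9.81 = 10.05525 kN/m³.
The centroid lies 4r/(3π) = 0.174009 m above the diameter, so r − 4r/(3π) = 0.41 − 0.174009 = 0.235991 m below the topmost point, so the centroid depth is h_c = 5.2 + 0.235991 = 5.43599 m.
A = πr²/2 = π × 0.41²/2 = 0.264051 m².
Resultant F = γ·h_c·A = 10.05525 × 5.43599 × 0.264051 = 14.4331 kN.
I_c = (π/8 − 8/(9π))·r⁴ = 0.109757 × 0.41⁴ = 0.00310147 m⁴.
Centre of pressure: y_p = y_c + I_c/(y_c·A) = 5.43599 + 0.00310147/(5.43599 × 0.264051) = 5.43599 + 0.00216073 = 5.43815 m along the plane.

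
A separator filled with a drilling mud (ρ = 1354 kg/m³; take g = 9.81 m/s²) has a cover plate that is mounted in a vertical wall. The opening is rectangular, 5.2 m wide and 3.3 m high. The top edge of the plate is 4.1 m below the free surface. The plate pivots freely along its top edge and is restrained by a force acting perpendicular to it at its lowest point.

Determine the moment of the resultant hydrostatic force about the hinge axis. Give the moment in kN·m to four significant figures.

γ = ρg = 1354 × 9.81 / 1000 = 13.28274 kN/m³.
The centroid lies 3.3/2 = 1.65 m below the top edge, so the centroid depth is h_c = 4.1 + 1.65 = 5.75 m.
A = 5.2 × 3.3 = 17.16 m².
Resultant F = γ·h_c·A = 13.28274 × 5.75 × 17.16 = 1310.61 kN.
I_c = b·h³/12 = 5.2 × 3.3³/12 = 15.5727 m⁴.
Centre of pressure: y_p = y_c + I_c/(y_c·A) = 5.75 + 15.5727/(5.75 × 17.16) = 5.75 + 0.157826 = 5.90783 m along the plane.
The resultant acts 1.65 + 0.157826 = 1.80783 m (along the plate) below the hinge at the top edge, so the moment about the hinge is M = F × 1.80783 = 1310.61 × 1.80783 = 2369.36 kN·m.

M ≈ 2369 kN·m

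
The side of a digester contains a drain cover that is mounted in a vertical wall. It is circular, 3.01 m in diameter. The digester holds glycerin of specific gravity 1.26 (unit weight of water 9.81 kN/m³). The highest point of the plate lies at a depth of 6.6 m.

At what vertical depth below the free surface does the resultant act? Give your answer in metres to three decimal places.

h_p = 8.175 m

γ = 1.26 × 9.81 = 12.3606 kN/m³.
The centroid is at the centre, 1.505 m below the top of the plate, so the centroid depth is h_c = 6.6 + 1.505 = 8.105 m.
A = π(1.505)² = 7.11579 m².
Resultant F = γ·h_c·A = 12.3606 × 8.105 × 7.11579 = 712.879 kN.
I_c = πr⁴/4 = π × 1.505⁴/4 = 4.02936 m⁴.
Centre of pressure: y_p = y_c + I_c/(y_c·A) = 8.105 + 4.02936/(8.105 × 7.11579) = 8.105 + 0.069865 = 8.17487 m along the plane.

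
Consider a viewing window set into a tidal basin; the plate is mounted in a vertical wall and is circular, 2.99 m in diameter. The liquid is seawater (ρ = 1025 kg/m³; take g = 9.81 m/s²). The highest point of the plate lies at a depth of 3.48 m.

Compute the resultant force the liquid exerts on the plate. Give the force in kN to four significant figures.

γ = ρg = 1025 × 9.81 / 1000 = 10.05525 kN/m³.
The centroid is at the centre, 1.495 m below the top of the plate, so the centroid depth is h_c = 3.48 + 1.495 = 4.975 m.
A = π(1.495)² = 7.02154 m².
Resultant F = γ·h_c·A = 10.05525 × 4.975 × 7.02154 = 351.252 kN.

F ≈ 351.3 kN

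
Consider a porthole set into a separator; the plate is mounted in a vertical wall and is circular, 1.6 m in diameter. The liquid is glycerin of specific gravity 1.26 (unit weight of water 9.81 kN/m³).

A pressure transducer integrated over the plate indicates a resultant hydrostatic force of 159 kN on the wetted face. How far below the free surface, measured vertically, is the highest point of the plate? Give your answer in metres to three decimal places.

d_top ≈ 5.598 m

γ = 1.26 × 9.81 = 12.3606 kN/m³.
A = π(0.8)² = 2.01062 m².
From F = γ·h_c·A, the centroid depth is h_c = 159/(12.3606 × 2.01062) = 6.39775 m.
The centroid is at the centre, 0.8 m below the top of the plate, so the highest point sits at h_top = 6.39775 − 0.8 = 5.59775 m below the surface.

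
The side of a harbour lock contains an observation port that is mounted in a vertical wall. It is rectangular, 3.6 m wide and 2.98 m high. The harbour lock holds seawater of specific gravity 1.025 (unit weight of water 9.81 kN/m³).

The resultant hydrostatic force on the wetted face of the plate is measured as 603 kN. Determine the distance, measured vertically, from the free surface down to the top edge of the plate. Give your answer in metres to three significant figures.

γ = 1.025 × 9.81 = 10.05525 kN/m³.
A = 3.6 × 2.98 = 10.728 m².
From F = γ·h_c·A, the centroid depth is h_c = 603/(10.05525 × 10.728) = 5.58992 m.
The centroid lies 2.98/2 = 1.49 m below the top edge, so the top edge sits at h_top = 5.58992 − 1.49 = 4.09992 m below the surface.

d_top ≈ 4.10 m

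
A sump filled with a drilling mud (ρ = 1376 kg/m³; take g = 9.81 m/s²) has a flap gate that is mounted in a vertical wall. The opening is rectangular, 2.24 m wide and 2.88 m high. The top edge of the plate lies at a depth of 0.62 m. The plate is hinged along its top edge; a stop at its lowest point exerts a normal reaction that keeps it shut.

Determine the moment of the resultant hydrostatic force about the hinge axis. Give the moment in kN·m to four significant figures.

M ≈ 318.5 kN·m

γ = ρg = 1376 × 9.81 / 1000 = 13.49856 kN/m³.
The centroid lies 2.88/2 = 1.44 m below the top edge, so the centroid depth is h_c = 0.62 + 1.44 = 2.06 m.
A = 2.24 × 2.88 = 6.4512 m².
Resultant F = γ·h_c·A = 13.49856 × 2.06 × 6.4512 = 179.389 kN.
I_c = b·h³/12 = 2.24 × 2.88³/12 = 4.45907 m⁴.
Centre of pressure: y_p = y_c + I_c/(y_c·A) = 2.06 + 4.45907/(2.06 × 6.4512) = 2.06 + 0.335534 = 2.39553 m along the plane.
The resultant acts 1.44 + 0.335534 = 1.77553 m (along the plate) below the hinge at the top edge, so the moment about the hinge is M = F × 1.77553 = 179.389 × 1.77553 = 318.511 kN·m.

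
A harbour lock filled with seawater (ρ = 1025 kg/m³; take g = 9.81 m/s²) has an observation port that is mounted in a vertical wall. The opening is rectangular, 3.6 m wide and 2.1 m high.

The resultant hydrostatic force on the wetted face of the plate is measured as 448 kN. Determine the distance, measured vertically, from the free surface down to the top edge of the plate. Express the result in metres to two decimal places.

γ = ρg = 1025 × 9.81 / 1000 = 10.05525 kN/m³.
A = 3.6 × 2.1 = 7.56 m².
From F = γ·h_c·A, the centroid depth is h_c = 448/(10.05525 × 7.56) = 5.89337 m.
The centroid lies 2.1/2 = 1.05 m below the top edge, so the top edge sits at h_top = 5.89337 − 1.05 = 4.84337 m below the surface.

d_top ≈ 4.84 m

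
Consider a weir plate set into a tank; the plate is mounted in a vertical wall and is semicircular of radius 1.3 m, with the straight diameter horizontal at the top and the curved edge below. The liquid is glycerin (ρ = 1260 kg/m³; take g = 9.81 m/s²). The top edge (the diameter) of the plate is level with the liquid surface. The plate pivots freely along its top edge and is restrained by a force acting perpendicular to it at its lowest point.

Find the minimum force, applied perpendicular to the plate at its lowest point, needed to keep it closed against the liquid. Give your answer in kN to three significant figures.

P ≈ 10.7 kN

γ = ρg = 1260 × 9.81 / 1000 = 12.3606 kN/m³.
The centroid of a semicircle lies 4r/(3π) = 0.551737 m from the diameter, here below the top edge, so the centroid depth is h_c = 0.551737 m.
A = πr²/2 = π × 1.3²/2 = 2.65465 m².
Resultant F = γ·h_c·A = 12.3606 × 0.551737 × 2.65465 = 18.1042 kN.
I_c = (π/8 − 8/(9π))·r⁴ = 0.109757 × 1.3⁴ = 0.313477 m⁴.
Centre of pressure: y_p = y_c + I_c/(y_c·A) = 0.551737 + 0.313477/(0.551737 × 2.65465) = 0.551737 + 0.214026 = 0.765763 m along the plane.
The resultant acts 0.551737 + 0.214026 = 0.765763 m (along the plate) below the hinge at the top edge, so the moment about the hinge is M = F × 0.765763 = 18.1042 × 0.765763 = 13.8635 kN·m.
A normal force at the bottom, 1.3 m from the hinge, must supply this moment: P = 13.8635/1.3 = 10.6642 kN.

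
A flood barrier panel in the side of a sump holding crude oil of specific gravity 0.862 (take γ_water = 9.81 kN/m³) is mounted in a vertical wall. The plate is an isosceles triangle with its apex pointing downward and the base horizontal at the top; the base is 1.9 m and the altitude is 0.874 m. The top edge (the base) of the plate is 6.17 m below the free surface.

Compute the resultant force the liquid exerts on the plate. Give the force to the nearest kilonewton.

F ≈ 45 kN

γ = 0.862 × 9.81 = 8.45622 kN/m³.
With the apex down, the centroid sits h/3 = 0.874/3 = 0.291333 m below the base (the top edge), so the centroid depth is h_c = 6.17 + 0.291333 = 6.46133 m.
A = ½ × 1.9 × 0.874 = 0.8303 m².
Resultant F = γ·h_c·A = 8.45622 × 6.46133 × 0.8303 = 45.3663 kN.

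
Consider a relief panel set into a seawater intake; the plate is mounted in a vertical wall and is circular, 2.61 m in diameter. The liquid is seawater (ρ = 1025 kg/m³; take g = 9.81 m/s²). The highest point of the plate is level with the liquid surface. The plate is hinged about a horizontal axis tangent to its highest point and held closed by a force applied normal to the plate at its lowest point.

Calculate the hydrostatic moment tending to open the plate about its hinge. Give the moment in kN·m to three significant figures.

M ≈ 115 kN·m

γ = ρg = 1025 × 9.81 / 1000 = 10.05525 kN/m³.
The centroid is at the centre, 1.305 m below the top of the plate, so the centroid depth is h_c = 1.305 m.
A = π(1.305)² = 5.35021 m².
Resultant F = γ·h_c·A = 10.05525 × 1.305 × 5.35021 = 70.206 kN.
I_c = πr⁴/4 = π × 1.305⁴/4 = 2.27789 m⁴.
Centre of pressure: y_p = y_c + I_c/(y_c·A) = 1.305 + 2.27789/(1.305 × 5.35021) = 1.305 + 0.326251 = 1.63125 m along the plane.
The resultant acts 1.305 + 0.326251 = 1.63125 m (along the plate) below the hinge at the top edge, so the moment about the hinge is M = F × 1.63125 = 70.206 × 1.63125 = 114.524 kN·m.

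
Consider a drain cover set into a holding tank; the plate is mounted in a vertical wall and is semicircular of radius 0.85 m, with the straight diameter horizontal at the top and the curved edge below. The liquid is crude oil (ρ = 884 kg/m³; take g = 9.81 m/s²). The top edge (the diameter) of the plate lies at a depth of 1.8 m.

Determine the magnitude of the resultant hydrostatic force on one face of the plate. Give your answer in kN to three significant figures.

γ = ρg = 884 × 9.81 / 1000 = 8.67204 kN/m³.
The centroid of a semicircle lies 4r/(3π) = 0.360751 m from the diameter, here below the top edge, so the centroid depth is h_c = 1.8 + 0.360751 = 2.16075 m.
A = πr²/2 = π × 0.85²/2 = 1.1349 m².
Resultant F = γ·h_c·A = 8.67204 × 2.16075 × 1.1349 = 21.2659 kN.

F ≈ 21.3 kN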